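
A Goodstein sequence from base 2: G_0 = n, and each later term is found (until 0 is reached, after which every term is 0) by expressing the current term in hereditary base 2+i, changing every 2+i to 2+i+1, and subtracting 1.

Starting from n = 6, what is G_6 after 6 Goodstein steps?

187243

G_0 = 6. HB_2(6) = 2^2 + 2. Bump = 30. G_1 = 29.
G_1 = 29. HB_3(29) = 3^3 + 2. Bump = 258. G_2 = 257.
G_2 = 257. HB_4(257) = 4^4 + 1. Bump = 3126. G_3 = 3125.
G_3 = 3125. HB_5(3125) = 5^5. Bump = 46656. G_4 = 46655.
G_4 = 46655. HB_6(46655) = 5·6^5 + 5·6^4 + 5·6^3 + 5·6^2 + 5·6 + 5. Bump = 98040. G_5 = 98039.
G_5 = 98039. HB_7(98039) = 5·7^5 + 5·7^4 + 5·7^3 + 5·7^2 + 5·7 + 4. Bump = 187244. G_6 = 187243.
G_6 = 187243. HB_8(187243) = 5·8^5 + 5·8^4 + 5·8^3 + 5·8^2 + 5·8 + 3. Bump = 332148. G_7 = 332147.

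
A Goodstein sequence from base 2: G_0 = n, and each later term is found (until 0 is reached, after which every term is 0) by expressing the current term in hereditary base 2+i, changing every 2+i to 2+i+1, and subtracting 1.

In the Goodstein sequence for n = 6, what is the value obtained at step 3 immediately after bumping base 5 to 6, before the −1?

G_0=6  [base 2] 2^2 + 2  →[2↦3]→  3^3 + 3 = 30  −1 ⇒ G_1=29
G_1=29  [base 3] 3^3 + 2  →[3↦4]→  4^4 + 2 = 258  −1 ⇒ G_2=257
G_2=257  [base 4] 4^4 + 1  →[4↦5]→  5^5 + 1 = 3126  −1 ⇒ G_3=3125
G_3=3125  [base 5] 5^5  →[5↦6]→  6^6 = 46656  −1 ⇒ G_4=46655

46656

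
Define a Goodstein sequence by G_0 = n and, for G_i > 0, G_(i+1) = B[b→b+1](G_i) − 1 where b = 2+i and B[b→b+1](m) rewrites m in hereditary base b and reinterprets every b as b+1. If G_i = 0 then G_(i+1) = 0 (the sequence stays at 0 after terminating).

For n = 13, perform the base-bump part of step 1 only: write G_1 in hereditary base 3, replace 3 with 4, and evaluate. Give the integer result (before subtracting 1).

13 —HB2→ 2^(2 + 1) + 2^2 + 1 —bump→ 3^(3 + 1) + 3^3 + 1 = 109 —(−1)→ 108
108 —HB3→ 3^(3 + 1) + 3^3 —bump→ 4^(4 + 1) + 4^4 = 1280 —(−1)→ 1279

1280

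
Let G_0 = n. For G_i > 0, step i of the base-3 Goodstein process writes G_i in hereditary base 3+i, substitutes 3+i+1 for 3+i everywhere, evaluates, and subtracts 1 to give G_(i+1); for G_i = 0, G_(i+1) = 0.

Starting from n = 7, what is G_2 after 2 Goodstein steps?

9

step 0: 7 = 2·3 + 1; sub 4 for 3: 2·4 + 1; = 9; G_1 = 9−1 = 8
step 1: 8 = 2·4; sub 5 for 4: 2·5; = 10; G_2 = 10−1 = 9
step 2: 9 = 5 + 4; sub 6 for 5: 6 + 4; = 10; G_3 = 10−1 = 9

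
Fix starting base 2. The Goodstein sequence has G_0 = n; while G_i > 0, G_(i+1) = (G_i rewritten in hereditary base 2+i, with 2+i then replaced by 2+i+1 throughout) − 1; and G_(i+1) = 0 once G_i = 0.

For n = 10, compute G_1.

G_0=10  [base 2] 2^(2 + 1) + 2  →[2↦3]→  3^(3 + 1) + 3 = 84  −1 ⇒ G_1=83
G_1=83  [base 3] 3^(3 + 1) + 2  →[3↦4]→  4^(4 + 1) + 2 = 1026  −1 ⇒ G_2=1025

83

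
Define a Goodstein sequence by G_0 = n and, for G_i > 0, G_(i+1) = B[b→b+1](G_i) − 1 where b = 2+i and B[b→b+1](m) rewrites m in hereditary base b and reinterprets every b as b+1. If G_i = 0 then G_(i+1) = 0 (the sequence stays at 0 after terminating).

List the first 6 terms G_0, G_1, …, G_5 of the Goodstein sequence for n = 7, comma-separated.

7, 30, 259, 3127, 46657, 823543

base 2: 7 = 2^2 + 2 + 1; at 3: 3^3 + 3 + 1 = 31; next = 30
base 3: 30 = 3^3 + 3; at 4: 4^4 + 4 = 260; next = 259
base 4: 259 = 4^4 + 3; at 5: 5^5 + 3 = 3128; next = 3127
base 5: 3127 = 5^5 + 2; at 6: 6^6 + 2 = 46658; next = 46657
base 6: 46657 = 6^6 + 1; at 7: 7^7 + 1 = 823544; next = 823543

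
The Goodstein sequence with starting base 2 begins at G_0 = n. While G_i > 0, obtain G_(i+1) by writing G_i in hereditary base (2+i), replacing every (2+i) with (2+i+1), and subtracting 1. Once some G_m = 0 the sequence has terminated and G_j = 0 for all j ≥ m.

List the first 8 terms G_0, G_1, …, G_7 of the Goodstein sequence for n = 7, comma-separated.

7, 30, 259, 3127, 46657, 823543, 16777215, 37665879

G_0 = 7. HB_2(7) = 2^2 + 2 + 1. Bump = 31. G_1 = 30.
G_1 = 30. HB_3(30) = 3^3 + 3. Bump = 260. G_2 = 259.
G_2 = 259. HB_4(259) = 4^4 + 3. Bump = 3128. G_3 = 3127.
G_3 = 3127. HB_5(3127) = 5^5 + 2. Bump = 46658. G_4 = 46657.
G_4 = 46657. HB_6(46657) = 6^6 + 1. Bump = 823544. G_5 = 823543.
G_5 = 823543. HB_7(823543) = 7^7. Bump = 16777216. G_6 = 16777215.
G_6 = 16777215. HB_8(16777215) = 7·8^7 + 7·8^6 + 7·8^5 + 7·8^4 + 7·8^3 + 7·8^2 + 7·8 + 7. Bump = 37665880. G_7 = 37665879.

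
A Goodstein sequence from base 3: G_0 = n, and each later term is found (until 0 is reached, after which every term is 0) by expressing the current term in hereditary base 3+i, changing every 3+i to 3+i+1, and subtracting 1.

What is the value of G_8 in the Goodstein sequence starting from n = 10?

[0] 10 ≡ 3^2 + 1 (base 3). Lift 4: 17. −1: 16.
[1] 16 ≡ 4^2 (base 4). Lift 5: 25. −1: 24.
[2] 24 ≡ 4·5 + 4 (base 5). Lift 6: 28. −1: 27.
[3] 27 ≡ 4·6 + 3 (base 6). Lift 7: 31. −1: 30.
[4] 30 ≡ 4·7 + 2 (base 7). Lift 8: 34. −1: 33.
[5] 33 ≡ 4·8 + 1 (base 8). Lift 9: 37. −1: 36.
[6] 36 ≡ 4·9 (base 9). Lift 10: 40. −1: 39.
[7] 39 ≡ 3·10 + 9 (base 10). Lift 11: 42. −1: 41.

41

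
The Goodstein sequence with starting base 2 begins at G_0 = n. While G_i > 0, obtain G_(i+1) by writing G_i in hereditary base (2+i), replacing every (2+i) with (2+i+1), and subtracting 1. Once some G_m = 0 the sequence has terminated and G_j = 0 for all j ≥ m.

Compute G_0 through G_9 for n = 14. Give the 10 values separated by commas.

step 0: 14 = 2^(2 + 1) + 2^2 + 2; sub 3 for 2: 3^(3 + 1) + 3^3 + 3; = 111; G_1 = 111−1 = 110
step 1: 110 = 3^(3 + 1) + 3^3 + 2; sub 4 for 3: 4^(4 + 1) + 4^4 + 2; = 1282; G_2 = 1282−1 = 1281
step 2: 1281 = 4^(4 + 1) + 4^4 + 1; sub 5 for 4: 5^(5 + 1) + 5^5 + 1; = 18751; G_3 = 18751−1 = 18750
step 3: 18750 = 5^(5 + 1) + 5^5; sub 6 for 5: 6^(6 + 1) + 6^6; = 326592; G_4 = 326592−1 = 326591
step 4: 326591 = 6^(6 + 1) + 5·6^5 + 5·6^4 + 5·6^3 + 5·6^2 + 5·6 + 5; sub 7 for 6: 7^(7 + 1) + 5·7^5 + 5·7^4 + 5·7^3 + 5·7^2 + 5·7 + 5; = 5862841; G_5 = 5862841−1 = 5862840
step 5: 5862840 = 7^(7 + 1) + 5·7^5 + 5·7^4 + 5·7^3 + 5·7^2 + 5·7 + 4; sub 8 for 7: 8^(8 + 1) + 5·8^5 + 5·8^4 + 5·8^3 + 5·8^2 + 5·8 + 4; = 134404972; G_6 = 134404972−1 = 134404971
step 6: 134404971 = 8^(8 + 1) + 5·8^5 + 5·8^4 + 5·8^3 + 5·8^2 + 5·8 + 3; sub 9 for 8: 9^(9 + 1) + 5·9^5 + 5·9^4 + 5·9^3 + 5·9^2 + 5·9 + 3; = 3487116549; G_7 = 3487116549−1 = 3487116548
step 7: 3487116548 = 9^(9 + 1) + 5·9^5 + 5·9^4 + 5·9^3 + 5·9^2 + 5·9 + 2; sub 10 for 9: 10^(10 + 1) + 5·10^5 + 5·10^4 + 5·10^3 + 5·10^2 + 5·10 + 2; = 100000555552; G_8 = 100000555552−1 = 100000555551
step 8: 100000555551 = 10^(10 + 1) + 5·10^5 + 5·10^4 + 5·10^3 + 5·10^2 + 5·10 + 1; sub 11 for 10: 11^(11 + 1) + 5·11^5 + 5·11^4 + 5·11^3 + 5·11^2 + 5·11 + 1; = 3138429262497; G_9 = 3138429262497−1 = 3138429262496

14, 110, 1281, 18750, 326591, 5862840, 134404971, 3487116548, 100000555551, 3138429262496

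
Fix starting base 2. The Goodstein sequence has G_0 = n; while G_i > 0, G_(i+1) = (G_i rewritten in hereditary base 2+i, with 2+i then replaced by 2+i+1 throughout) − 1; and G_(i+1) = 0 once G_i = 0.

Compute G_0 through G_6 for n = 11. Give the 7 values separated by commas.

i=0: 11 = 2^(2 + 1) + 2 + 1 (b=2); 2→3: 3^(3 + 1) + 3 + 1 = 85; 85−1 = 84
i=1: 84 = 3^(3 + 1) + 3 (b=3); 3→4: 4^(4 + 1) + 4 = 1028; 1028−1 = 1027
i=2: 1027 = 4^(4 + 1) + 3 (b=4); 4→5: 5^(5 + 1) + 3 = 15628; 15628−1 = 15627
i=3: 15627 = 5^(5 + 1) + 2 (b=5); 5→6: 6^(6 + 1) + 2 = 279938; 279938−1 = 279937
i=4: 279937 = 6^(6 + 1) + 1 (b=6); 6→7: 7^(7 + 1) + 1 = 5764802; 5764802−1 = 5764801
i=5: 5764801 = 7^(7 + 1) (b=7); 7→8: 8^(8 + 1) = 134217728; 134217728−1 = 134217727

11, 84, 1027, 15627, 279937, 5764801, 134217727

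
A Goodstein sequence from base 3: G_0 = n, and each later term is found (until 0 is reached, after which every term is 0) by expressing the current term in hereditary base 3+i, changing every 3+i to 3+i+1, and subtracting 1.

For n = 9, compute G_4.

21

9 —HB3→ 3^2 —bump→ 4^2 = 16 —(−1)→ 15
15 —HB4→ 3·4 + 3 —bump→ 3·5 + 3 = 18 —(−1)→ 17
17 —HB5→ 3·5 + 2 —bump→ 3·6 + 2 = 20 —(−1)→ 19
19 —HB6→ 3·6 + 1 —bump→ 3·7 + 1 = 22 —(−1)→ 21
21 —HB7→ 3·7 —bump→ 3·8 = 24 —(−1)→ 23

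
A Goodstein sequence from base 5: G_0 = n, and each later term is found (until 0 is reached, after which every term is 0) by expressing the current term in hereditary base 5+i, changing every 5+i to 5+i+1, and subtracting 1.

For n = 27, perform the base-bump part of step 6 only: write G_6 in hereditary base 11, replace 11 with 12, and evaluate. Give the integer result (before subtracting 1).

27 —HB5→ 5^2 + 2 —bump→ 6^2 + 2 = 38 —(−1)→ 37
37 —HB6→ 6^2 + 1 —bump→ 7^2 + 1 = 50 —(−1)→ 49
49 —HB7→ 7^2 —bump→ 8^2 = 64 —(−1)→ 63
63 —HB8→ 7·8 + 7 —bump→ 7·9 + 7 = 70 —(−1)→ 69
69 —HB9→ 7·9 + 6 —bump→ 7·10 + 6 = 76 —(−1)→ 75
75 —HB10→ 7·10 + 5 —bump→ 7·11 + 5 = 82 —(−1)→ 81
81 —HB11→ 7·11 + 4 —bump→ 7·12 + 4 = 88 —(−1)→ 87

88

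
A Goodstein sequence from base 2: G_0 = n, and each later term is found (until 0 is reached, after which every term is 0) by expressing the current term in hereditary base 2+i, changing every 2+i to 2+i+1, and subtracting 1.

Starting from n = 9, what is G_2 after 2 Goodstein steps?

1023

i=0: 9 = 2^(2 + 1) + 1 (b=2); 2→3: 3^(3 + 1) + 1 = 82; 82−1 = 81
i=1: 81 = 3^(3 + 1) (b=3); 3→4: 4^(4 + 1) = 1024; 1024−1 = 1023
i=2: 1023 = 3·4^4 + 3·4^3 + 3·4^2 + 3·4 + 3 (b=4); 4→5: 3·5^5 + 3·5^3 + 3·5^2 + 3·5 + 3 = 9843; 9843−1 = 9842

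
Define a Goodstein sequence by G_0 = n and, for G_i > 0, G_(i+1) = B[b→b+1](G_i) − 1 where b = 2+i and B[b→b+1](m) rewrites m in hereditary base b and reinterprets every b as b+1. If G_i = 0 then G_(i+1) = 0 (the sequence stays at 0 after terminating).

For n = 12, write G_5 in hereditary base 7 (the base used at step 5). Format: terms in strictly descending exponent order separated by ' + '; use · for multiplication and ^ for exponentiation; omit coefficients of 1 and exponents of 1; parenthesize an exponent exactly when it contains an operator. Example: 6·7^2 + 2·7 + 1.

(0) 12|_2 = 2^(2 + 1) + 2^2 ↦ 3^(3 + 1) + 3^3|_3 = 108 ⇒ 107
(1) 107|_3 = 3^(3 + 1) + 2·3^2 + 2·3 + 2 ↦ 4^(4 + 1) + 2·4^2 + 2·4 + 2|_4 = 1066 ⇒ 1065
(2) 1065|_4 = 4^(4 + 1) + 2·4^2 + 2·4 + 1 ↦ 5^(5 + 1) + 2·5^2 + 2·5 + 1|_5 = 15686 ⇒ 15685
(3) 15685|_5 = 5^(5 + 1) + 2·5^2 + 2·5 ↦ 6^(6 + 1) + 2·6^2 + 2·6|_6 = 280020 ⇒ 280019
(4) 280019|_6 = 6^(6 + 1) + 2·6^2 + 6 + 5 ↦ 7^(7 + 1) + 2·7^2 + 7 + 5|_7 = 5764911 ⇒ 5764910

7^(7 + 1) + 2·7^2 + 7 + 4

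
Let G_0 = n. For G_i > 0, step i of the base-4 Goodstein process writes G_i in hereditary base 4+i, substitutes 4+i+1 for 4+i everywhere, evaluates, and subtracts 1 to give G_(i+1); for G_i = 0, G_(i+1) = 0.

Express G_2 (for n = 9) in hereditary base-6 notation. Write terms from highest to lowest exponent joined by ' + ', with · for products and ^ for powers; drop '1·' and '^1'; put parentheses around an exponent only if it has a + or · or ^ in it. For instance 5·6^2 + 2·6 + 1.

G_0=9  [base 4] 2·4 + 1  →[4↦5]→  2·5 + 1 = 11  −1 ⇒ G_1=10
G_1=10  [base 5] 2·5  →[5↦6]→  2·6 = 12  −1 ⇒ G_2=11
G_2=11  [base 6] 6 + 5  →[6↦7]→  7 + 5 = 12  −1 ⇒ G_3=11

6 + 5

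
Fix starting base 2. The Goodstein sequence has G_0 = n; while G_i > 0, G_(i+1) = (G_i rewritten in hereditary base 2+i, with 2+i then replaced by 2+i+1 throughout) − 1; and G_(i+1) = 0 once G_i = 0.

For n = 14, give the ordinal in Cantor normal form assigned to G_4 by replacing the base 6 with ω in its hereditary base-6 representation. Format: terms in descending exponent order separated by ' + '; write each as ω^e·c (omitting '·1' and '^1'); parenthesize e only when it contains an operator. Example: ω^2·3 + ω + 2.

ω^(ω + 1) + ω^5·5 + ω^4·5 + ω^3·5 + ω^2·5 + ω·5 + 5

G_0 = 14. HB_2(14) = 2^(2 + 1) + 2^2 + 2. Bump = 111. G_1 = 110.
G_1 = 110. HB_3(110) = 3^(3 + 1) + 3^3 + 2. Bump = 1282. G_2 = 1281.
G_2 = 1281. HB_4(1281) = 4^(4 + 1) + 4^4 + 1. Bump = 18751. G_3 = 18750.
G_3 = 18750. HB_5(18750) = 5^(5 + 1) + 5^5. Bump = 326592. G_4 = 326591.
G_4 = 326591. HB_6(326591) = 6^(6 + 1) + 5·6^5 + 5·6^4 + 5·6^3 + 5·6^2 + 5·6 + 5. Bump = 5862841. G_5 = 5862840.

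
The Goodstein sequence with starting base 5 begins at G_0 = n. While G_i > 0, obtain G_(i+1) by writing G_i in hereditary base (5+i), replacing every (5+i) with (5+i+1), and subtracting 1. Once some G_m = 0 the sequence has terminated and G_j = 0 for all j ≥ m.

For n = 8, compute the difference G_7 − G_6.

G_0 = 8. HB_5(8) = 5 + 3. Bump = 9. G_1 = 8.
G_1 = 8. HB_6(8) = 6 + 2. Bump = 9. G_2 = 8.
G_2 = 8. HB_7(8) = 7 + 1. Bump = 9. G_3 = 8.
G_3 = 8. HB_8(8) = 8. Bump = 9. G_4 = 8.
G_4 = 8. HB_9(8) = 8. Bump = 8. G_5 = 7.
G_5 = 7. HB_10(7) = 7. Bump = 7. G_6 = 6.
G_6 = 6. HB_11(6) = 6. Bump = 6. G_7 = 5.

-1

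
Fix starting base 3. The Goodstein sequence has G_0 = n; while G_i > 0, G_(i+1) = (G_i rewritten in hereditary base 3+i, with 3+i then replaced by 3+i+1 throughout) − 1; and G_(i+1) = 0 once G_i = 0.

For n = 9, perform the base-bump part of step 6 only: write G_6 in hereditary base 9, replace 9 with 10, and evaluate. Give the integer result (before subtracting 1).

26

i=0: 9 = 3^2 (b=3); 3→4: 4^2 = 16; 16−1 = 15
i=1: 15 = 3·4 + 3 (b=4); 4→5: 3·5 + 3 = 18; 18−1 = 17
i=2: 17 = 3·5 + 2 (b=5); 5→6: 3·6 + 2 = 20; 20−1 = 19
i=3: 19 = 3·6 + 1 (b=6); 6→7: 3·7 + 1 = 22; 22−1 = 21
i=4: 21 = 3·7 (b=7); 7→8: 3·8 = 24; 24−1 = 23
i=5: 23 = 2·8 + 7 (b=8); 8→9: 2·9 + 7 = 25; 25−1 = 24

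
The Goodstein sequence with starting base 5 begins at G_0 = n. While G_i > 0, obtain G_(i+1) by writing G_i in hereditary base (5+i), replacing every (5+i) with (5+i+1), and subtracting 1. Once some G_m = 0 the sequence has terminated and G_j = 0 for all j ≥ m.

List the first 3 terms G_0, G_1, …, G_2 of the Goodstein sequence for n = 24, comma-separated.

24 —HB5→ 4·5 + 4 —bump→ 4·6 + 4 = 28 —(−1)→ 27
27 —HB6→ 4·6 + 3 —bump→ 4·7 + 3 = 31 —(−1)→ 30

24, 27, 30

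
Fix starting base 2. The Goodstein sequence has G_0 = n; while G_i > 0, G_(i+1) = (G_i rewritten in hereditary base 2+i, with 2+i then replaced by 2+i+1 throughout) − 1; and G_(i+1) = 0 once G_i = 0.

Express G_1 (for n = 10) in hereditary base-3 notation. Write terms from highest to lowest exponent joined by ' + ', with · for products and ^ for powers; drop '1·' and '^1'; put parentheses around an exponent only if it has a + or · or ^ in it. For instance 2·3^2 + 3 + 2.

[0] 10 ≡ 2^(2 + 1) + 2 (base 2). Lift 3: 84. −1: 83.
[1] 83 ≡ 3^(3 + 1) + 2 (base 3). Lift 4: 1026. −1: 1025.

3^(3 + 1) + 2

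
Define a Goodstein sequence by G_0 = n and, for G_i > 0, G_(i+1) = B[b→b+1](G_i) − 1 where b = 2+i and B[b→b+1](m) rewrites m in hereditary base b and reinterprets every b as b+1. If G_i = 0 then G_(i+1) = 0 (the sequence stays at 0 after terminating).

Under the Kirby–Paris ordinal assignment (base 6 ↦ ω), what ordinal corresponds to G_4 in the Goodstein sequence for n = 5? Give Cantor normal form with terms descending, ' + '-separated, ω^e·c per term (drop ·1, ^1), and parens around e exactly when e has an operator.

(0) 5|_2 = 2^2 + 1 ↦ 3^3 + 1|_3 = 28 ⇒ 27
(1) 27|_3 = 3^3 ↦ 4^4|_4 = 256 ⇒ 255
(2) 255|_4 = 3·4^3 + 3·4^2 + 3·4 + 3 ↦ 3·5^3 + 3·5^2 + 3·5 + 3|_5 = 468 ⇒ 467
(3) 467|_5 = 3·5^3 + 3·5^2 + 3·5 + 2 ↦ 3·6^3 + 3·6^2 + 3·6 + 2|_6 = 776 ⇒ 775

ω^3·3 + ω^2·3 + ω·3 + 1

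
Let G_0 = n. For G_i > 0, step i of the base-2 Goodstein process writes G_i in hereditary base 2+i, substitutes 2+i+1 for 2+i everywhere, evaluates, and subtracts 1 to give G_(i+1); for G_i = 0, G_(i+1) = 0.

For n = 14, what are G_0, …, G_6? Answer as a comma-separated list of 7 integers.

14, 110, 1281, 18750, 326591, 5862840, 134404971

(0) 14|_2 = 2^(2 + 1) + 2^2 + 2 ↦ 3^(3 + 1) + 3^3 + 3|_3 = 111 ⇒ 110
(1) 110|_3 = 3^(3 + 1) + 3^3 + 2 ↦ 4^(4 + 1) + 4^4 + 2|_4 = 1282 ⇒ 1281
(2) 1281|_4 = 4^(4 + 1) + 4^4 + 1 ↦ 5^(5 + 1) + 5^5 + 1|_5 = 18751 ⇒ 18750
(3) 18750|_5 = 5^(5 + 1) + 5^5 ↦ 6^(6 + 1) + 6^6|_6 = 326592 ⇒ 326591
(4) 326591|_6 = 6^(6 + 1) + 5·6^5 + 5·6^4 + 5·6^3 + 5·6^2 + 5·6 + 5 ↦ 7^(7 + 1) + 5·7^5 + 5·7^4 + 5·7^3 + 5·7^2 + 5·7 + 5|_7 = 5862841 ⇒ 5862840
(5) 5862840|_7 = 7^(7 + 1) + 5·7^5 + 5·7^4 + 5·7^3 + 5·7^2 + 5·7 + 4 ↦ 8^(8 + 1) + 5·8^5 + 5·8^4 + 5·8^3 + 5·8^2 + 5·8 + 4|_8 = 134404972 ⇒ 134404971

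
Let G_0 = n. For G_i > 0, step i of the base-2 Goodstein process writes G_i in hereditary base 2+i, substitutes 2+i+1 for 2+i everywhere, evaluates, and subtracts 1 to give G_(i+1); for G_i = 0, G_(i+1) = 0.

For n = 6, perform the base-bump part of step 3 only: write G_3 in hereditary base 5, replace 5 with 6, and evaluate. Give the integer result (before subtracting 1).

46656

(0) 6|_2 = 2^2 + 2 ↦ 3^3 + 3|_3 = 30 ⇒ 29
(1) 29|_3 = 3^3 + 2 ↦ 4^4 + 2|_4 = 258 ⇒ 257
(2) 257|_4 = 4^4 + 1 ↦ 5^5 + 1|_5 = 3126 ⇒ 3125
(3) 3125|_5 = 5^5 ↦ 6^6|_6 = 46656 ⇒ 46655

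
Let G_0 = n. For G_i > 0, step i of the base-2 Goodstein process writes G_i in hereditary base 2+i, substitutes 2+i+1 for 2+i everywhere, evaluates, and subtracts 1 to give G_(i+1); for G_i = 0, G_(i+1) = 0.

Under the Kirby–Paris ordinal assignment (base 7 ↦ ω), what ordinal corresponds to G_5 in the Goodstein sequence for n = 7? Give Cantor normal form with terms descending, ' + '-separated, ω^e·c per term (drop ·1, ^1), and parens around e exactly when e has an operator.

7 —HB2→ 2^2 + 2 + 1 —bump→ 3^3 + 3 + 1 = 31 —(−1)→ 30
30 —HB3→ 3^3 + 3 —bump→ 4^4 + 4 = 260 —(−1)→ 259
259 —HB4→ 4^4 + 3 —bump→ 5^5 + 3 = 3128 —(−1)→ 3127
3127 —HB5→ 5^5 + 2 —bump→ 6^6 + 2 = 46658 —(−1)→ 46657
46657 —HB6→ 6^6 + 1 —bump→ 7^7 + 1 = 823544 —(−1)→ 823543
823543 —HB7→ 7^7 —bump→ 8^8 = 16777216 —(−1)→ 16777215

ω^ω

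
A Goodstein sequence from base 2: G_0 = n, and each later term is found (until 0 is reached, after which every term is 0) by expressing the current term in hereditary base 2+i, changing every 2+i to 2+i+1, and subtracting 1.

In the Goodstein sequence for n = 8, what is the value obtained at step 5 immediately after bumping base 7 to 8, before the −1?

33554572

step 0: 8 = 2^(2 + 1); sub 3 for 2: 3^(3 + 1); = 81; G_1 = 81−1 = 80
step 1: 80 = 2·3^3 + 2·3^2 + 2·3 + 2; sub 4 for 3: 2·4^4 + 2·4^2 + 2·4 + 2; = 554; G_2 = 554−1 = 553
step 2: 553 = 2·4^4 + 2·4^2 + 2·4 + 1; sub 5 for 4: 2·5^5 + 2·5^2 + 2·5 + 1; = 6311; G_3 = 6311−1 = 6310
step 3: 6310 = 2·5^5 + 2·5^2 + 2·5; sub 6 for 5: 2·6^6 + 2·6^2 + 2·6; = 93396; G_4 = 93396−1 = 93395
step 4: 93395 = 2·6^6 + 2·6^2 + 6 + 5; sub 7 for 6: 2·7^7 + 2·7^2 + 7 + 5; = 1647196; G_5 = 1647196−1 = 1647195
step 5: 1647195 = 2·7^7 + 2·7^2 + 7 + 4; sub 8 for 7: 2·8^8 + 2·8^2 + 8 + 4; = 33554572; G_6 = 33554572−1 = 33554571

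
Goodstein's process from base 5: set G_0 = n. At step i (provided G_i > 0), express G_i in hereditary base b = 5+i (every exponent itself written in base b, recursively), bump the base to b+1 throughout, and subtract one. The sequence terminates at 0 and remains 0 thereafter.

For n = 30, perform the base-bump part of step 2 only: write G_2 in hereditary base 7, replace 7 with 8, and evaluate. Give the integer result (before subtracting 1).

68

(0) 30|_5 = 5^2 + 5 ↦ 6^2 + 6|_6 = 42 ⇒ 41
(1) 41|_6 = 6^2 + 5 ↦ 7^2 + 5|_7 = 54 ⇒ 53
(2) 53|_7 = 7^2 + 4 ↦ 8^2 + 4|_8 = 68 ⇒ 67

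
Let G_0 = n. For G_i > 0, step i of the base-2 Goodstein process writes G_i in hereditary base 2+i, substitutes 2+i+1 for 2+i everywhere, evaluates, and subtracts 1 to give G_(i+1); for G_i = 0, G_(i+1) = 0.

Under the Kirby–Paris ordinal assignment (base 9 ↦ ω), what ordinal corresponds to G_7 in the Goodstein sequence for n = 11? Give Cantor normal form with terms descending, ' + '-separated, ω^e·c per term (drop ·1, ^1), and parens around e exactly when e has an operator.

[0] 11 ≡ 2^(2 + 1) + 2 + 1 (base 2). Lift 3: 85. −1: 84.
[1] 84 ≡ 3^(3 + 1) + 3 (base 3). Lift 4: 1028. −1: 1027.
[2] 1027 ≡ 4^(4 + 1) + 3 (base 4). Lift 5: 15628. −1: 15627.
[3] 15627 ≡ 5^(5 + 1) + 2 (base 5). Lift 6: 279938. −1: 279937.
[4] 279937 ≡ 6^(6 + 1) + 1 (base 6). Lift 7: 5764802. −1: 5764801.
[5] 5764801 ≡ 7^(7 + 1) (base 7). Lift 8: 134217728. −1: 134217727.
[6] 134217727 ≡ 7·8^8 + 7·8^7 + 7·8^6 + 7·8^5 + 7·8^4 + 7·8^3 + 7·8^2 + 7·8 + 7 (base 8). Lift 9: 2749609303. −1: 2749609302.

ω^ω·7 + ω^7·7 + ω^6·7 + ω^5·7 + ω^4·7 + ω^3·7 + ω^2·7 + ω·7 + 6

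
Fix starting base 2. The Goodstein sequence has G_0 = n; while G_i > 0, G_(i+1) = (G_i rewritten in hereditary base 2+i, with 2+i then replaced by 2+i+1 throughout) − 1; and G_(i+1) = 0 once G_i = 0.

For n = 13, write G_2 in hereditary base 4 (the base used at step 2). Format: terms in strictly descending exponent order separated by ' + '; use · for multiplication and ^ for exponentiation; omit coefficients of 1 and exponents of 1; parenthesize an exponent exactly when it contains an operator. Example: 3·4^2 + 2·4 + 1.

step 0: 13 = 2^(2 + 1) + 2^2 + 1; sub 3 for 2: 3^(3 + 1) + 3^3 + 1; = 109; G_1 = 109−1 = 108
step 1: 108 = 3^(3 + 1) + 3^3; sub 4 for 3: 4^(4 + 1) + 4^4; = 1280; G_2 = 1280−1 = 1279

4^(4 + 1) + 3·4^3 + 3·4^2 + 3·4 + 3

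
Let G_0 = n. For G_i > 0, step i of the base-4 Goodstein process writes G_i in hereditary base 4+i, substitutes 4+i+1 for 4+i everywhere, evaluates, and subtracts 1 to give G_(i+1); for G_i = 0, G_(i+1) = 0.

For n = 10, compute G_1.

10 —HB4→ 2·4 + 2 —bump→ 2·5 + 2 = 12 —(−1)→ 11
11 —HB5→ 2·5 + 1 —bump→ 2·6 + 1 = 13 —(−1)→ 12

11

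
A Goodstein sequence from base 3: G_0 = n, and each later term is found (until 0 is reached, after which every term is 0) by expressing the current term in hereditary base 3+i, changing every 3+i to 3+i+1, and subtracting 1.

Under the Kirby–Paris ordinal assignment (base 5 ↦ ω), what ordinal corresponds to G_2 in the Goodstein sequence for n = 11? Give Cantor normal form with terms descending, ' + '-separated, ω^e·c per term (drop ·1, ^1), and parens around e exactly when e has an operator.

ω^2

G_0 = 11. HB_3(11) = 3^2 + 2. Bump = 18. G_1 = 17.
G_1 = 17. HB_4(17) = 4^2 + 1. Bump = 26. G_2 = 25.
G_2 = 25. HB_5(25) = 5^2. Bump = 36. G_3 = 35.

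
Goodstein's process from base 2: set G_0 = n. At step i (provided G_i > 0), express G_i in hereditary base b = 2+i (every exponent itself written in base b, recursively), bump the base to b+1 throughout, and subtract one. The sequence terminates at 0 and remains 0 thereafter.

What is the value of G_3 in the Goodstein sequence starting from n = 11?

base 2: 11 = 2^(2 + 1) + 2 + 1; at 3: 3^(3 + 1) + 3 + 1 = 85; next = 84
base 3: 84 = 3^(3 + 1) + 3; at 4: 4^(4 + 1) + 4 = 1028; next = 1027
base 4: 1027 = 4^(4 + 1) + 3; at 5: 5^(5 + 1) + 3 = 15628; next = 15627
base 5: 15627 = 5^(5 + 1) + 2; at 6: 6^(6 + 1) + 2 = 279938; next = 279937

15627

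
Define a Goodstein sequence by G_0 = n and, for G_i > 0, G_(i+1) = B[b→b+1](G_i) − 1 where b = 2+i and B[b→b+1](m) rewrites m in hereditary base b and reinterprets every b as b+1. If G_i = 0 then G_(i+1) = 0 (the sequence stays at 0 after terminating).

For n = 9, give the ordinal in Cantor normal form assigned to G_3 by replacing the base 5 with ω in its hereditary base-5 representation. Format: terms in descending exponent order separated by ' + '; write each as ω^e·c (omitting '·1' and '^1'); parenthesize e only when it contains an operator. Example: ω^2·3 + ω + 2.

ω^ω·3 + ω^3·3 + ω^2·3 + ω·3 + 2

i=0: 9 = 2^(2 + 1) + 1 (b=2); 2→3: 3^(3 + 1) + 1 = 82; 82−1 = 81
i=1: 81 = 3^(3 + 1) (b=3); 3→4: 4^(4 + 1) = 1024; 1024−1 = 1023
i=2: 1023 = 3·4^4 + 3·4^3 + 3·4^2 + 3·4 + 3 (b=4); 4→5: 3·5^5 + 3·5^3 + 3·5^2 + 3·5 + 3 = 9843; 9843−1 = 9842
i=3: 9842 = 3·5^5 + 3·5^3 + 3·5^2 + 3·5 + 2 (b=5); 5→6: 3·6^6 + 3·6^3 + 3·6^2 + 3·6 + 2 = 140744; 140744−1 = 140743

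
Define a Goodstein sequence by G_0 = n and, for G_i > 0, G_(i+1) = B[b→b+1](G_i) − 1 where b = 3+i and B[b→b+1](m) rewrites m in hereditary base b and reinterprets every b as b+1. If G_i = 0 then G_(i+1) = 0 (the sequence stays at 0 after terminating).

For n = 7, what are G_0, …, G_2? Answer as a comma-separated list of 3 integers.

G_0 = 7. HB_3(7) = 2·3 + 1. Bump = 9. G_1 = 8.
G_1 = 8. HB_4(8) = 2·4. Bump = 10. G_2 = 9.

7, 8, 9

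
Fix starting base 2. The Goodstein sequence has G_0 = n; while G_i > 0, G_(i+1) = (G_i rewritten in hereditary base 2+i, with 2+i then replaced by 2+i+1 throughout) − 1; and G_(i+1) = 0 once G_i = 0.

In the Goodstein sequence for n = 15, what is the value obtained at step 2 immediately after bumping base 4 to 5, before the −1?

(0) 15|_2 = 2^(2 + 1) + 2^2 + 2 + 1 ↦ 3^(3 + 1) + 3^3 + 3 + 1|_3 = 112 ⇒ 111
(1) 111|_3 = 3^(3 + 1) + 3^3 + 3 ↦ 4^(4 + 1) + 4^4 + 4|_4 = 1284 ⇒ 1283
(2) 1283|_4 = 4^(4 + 1) + 4^4 + 3 ↦ 5^(5 + 1) + 5^5 + 3|_5 = 18753 ⇒ 18752

18753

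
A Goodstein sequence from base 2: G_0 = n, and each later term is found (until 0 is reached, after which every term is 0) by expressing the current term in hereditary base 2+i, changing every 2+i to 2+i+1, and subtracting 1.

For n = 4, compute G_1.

G_0=4  [base 2] 2^2  →[2↦3]→  3^3 = 27  −1 ⇒ G_1=26
G_1=26  [base 3] 2·3^2 + 2·3 + 2  →[3↦4]→  2·4^2 + 2·4 + 2 = 42  −1 ⇒ G_2=41

26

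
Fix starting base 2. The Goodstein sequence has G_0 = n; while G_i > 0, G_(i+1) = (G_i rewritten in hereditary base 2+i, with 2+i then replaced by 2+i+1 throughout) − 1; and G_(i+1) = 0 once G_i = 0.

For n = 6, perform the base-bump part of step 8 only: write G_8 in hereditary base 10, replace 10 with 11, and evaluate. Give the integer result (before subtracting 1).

885776

(0) 6|_2 = 2^2 + 2 ↦ 3^3 + 3|_3 = 30 ⇒ 29
(1) 29|_3 = 3^3 + 2 ↦ 4^4 + 2|_4 = 258 ⇒ 257
(2) 257|_4 = 4^4 + 1 ↦ 5^5 + 1|_5 = 3126 ⇒ 3125
(3) 3125|_5 = 5^5 ↦ 6^6|_6 = 46656 ⇒ 46655
(4) 46655|_6 = 5·6^5 + 5·6^4 + 5·6^3 + 5·6^2 + 5·6 + 5 ↦ 5·7^5 + 5·7^4 + 5·7^3 + 5·7^2 + 5·7 + 5|_7 = 98040 ⇒ 98039
(5) 98039|_7 = 5·7^5 + 5·7^4 + 5·7^3 + 5·7^2 + 5·7 + 4 ↦ 5·8^5 + 5·8^4 + 5·8^3 + 5·8^2 + 5·8 + 4|_8 = 187244 ⇒ 187243
(6) 187243|_8 = 5·8^5 + 5·8^4 + 5·8^3 + 5·8^2 + 5·8 + 3 ↦ 5·9^5 + 5·9^4 + 5·9^3 + 5·9^2 + 5·9 + 3|_9 = 332148 ⇒ 332147
(7) 332147|_9 = 5·9^5 + 5·9^4 + 5·9^3 + 5·9^2 + 5·9 + 2 ↦ 5·10^5 + 5·10^4 + 5·10^3 + 5·10^2 + 5·10 + 2|_10 = 555552 ⇒ 555551
(8) 555551|_10 = 5·10^5 + 5·10^4 + 5·10^3 + 5·10^2 + 5·10 + 1 ↦ 5·11^5 + 5·11^4 + 5·11^3 + 5·11^2 + 5·11 + 1|_11 = 885776 ⇒ 885775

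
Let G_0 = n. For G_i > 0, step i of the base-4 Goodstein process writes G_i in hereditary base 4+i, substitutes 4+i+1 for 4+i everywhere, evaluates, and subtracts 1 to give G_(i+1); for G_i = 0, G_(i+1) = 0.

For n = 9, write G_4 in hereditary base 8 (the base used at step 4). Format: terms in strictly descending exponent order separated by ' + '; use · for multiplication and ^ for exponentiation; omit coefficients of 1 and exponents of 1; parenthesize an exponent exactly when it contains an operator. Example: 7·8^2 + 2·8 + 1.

[0] 9 ≡ 2·4 + 1 (base 4). Lift 5: 11. −1: 10.
[1] 10 ≡ 2·5 (base 5). Lift 6: 12. −1: 11.
[2] 11 ≡ 6 + 5 (base 6). Lift 7: 12. −1: 11.
[3] 11 ≡ 7 + 4 (base 7). Lift 8: 12. −1: 11.

8 + 3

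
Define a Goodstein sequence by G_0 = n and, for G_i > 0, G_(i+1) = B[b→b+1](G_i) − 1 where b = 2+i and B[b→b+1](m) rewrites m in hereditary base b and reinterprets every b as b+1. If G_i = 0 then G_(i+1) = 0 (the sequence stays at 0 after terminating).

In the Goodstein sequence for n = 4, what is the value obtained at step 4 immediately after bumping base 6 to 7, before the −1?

110

[0] 4 ≡ 2^2 (base 2). Lift 3: 27. −1: 26.
[1] 26 ≡ 2·3^2 + 2·3 + 2 (base 3). Lift 4: 42. −1: 41.
[2] 41 ≡ 2·4^2 + 2·4 + 1 (base 4). Lift 5: 61. −1: 60.
[3] 60 ≡ 2·5^2 + 2·5 (base 5). Lift 6: 84. −1: 83.
[4] 83 ≡ 2·6^2 + 6 + 5 (base 6). Lift 7: 110. −1: 109.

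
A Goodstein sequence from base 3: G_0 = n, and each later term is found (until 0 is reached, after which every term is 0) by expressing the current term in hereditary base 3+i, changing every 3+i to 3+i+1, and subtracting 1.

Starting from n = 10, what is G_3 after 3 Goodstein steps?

27

[0] 10 ≡ 3^2 + 1 (base 3). Lift 4: 17. −1: 16.
[1] 16 ≡ 4^2 (base 4). Lift 5: 25. −1: 24.
[2] 24 ≡ 4·5 + 4 (base 5). Lift 6: 28. −1: 27.
[3] 27 ≡ 4·6 + 3 (base 6). Lift 7: 31. −1: 30.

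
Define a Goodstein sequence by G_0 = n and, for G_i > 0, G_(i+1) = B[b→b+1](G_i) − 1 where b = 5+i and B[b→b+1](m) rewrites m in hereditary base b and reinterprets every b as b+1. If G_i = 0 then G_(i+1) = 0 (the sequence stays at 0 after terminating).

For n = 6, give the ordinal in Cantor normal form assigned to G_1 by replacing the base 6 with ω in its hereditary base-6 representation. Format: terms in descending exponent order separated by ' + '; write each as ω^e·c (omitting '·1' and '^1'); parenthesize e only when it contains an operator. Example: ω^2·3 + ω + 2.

base 5: 6 = 5 + 1; at 6: 6 + 1 = 7; next = 6
base 6: 6 = 6; at 7: 7 = 7; next = 6

ω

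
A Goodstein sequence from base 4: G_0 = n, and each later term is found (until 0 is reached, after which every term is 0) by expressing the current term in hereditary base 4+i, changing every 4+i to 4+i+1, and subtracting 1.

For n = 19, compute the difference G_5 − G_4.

i=0: 19 = 4^2 + 3 (b=4); 4→5: 5^2 + 3 = 28; 28−1 = 27
i=1: 27 = 5^2 + 2 (b=5); 5→6: 6^2 + 2 = 38; 38−1 = 37
i=2: 37 = 6^2 + 1 (b=6); 6→7: 7^2 + 1 = 50; 50−1 = 49
i=3: 49 = 7^2 (b=7); 7→8: 8^2 = 64; 64−1 = 63
i=4: 63 = 7·8 + 7 (b=8); 8→9: 7·9 + 7 = 70; 70−1 = 69

6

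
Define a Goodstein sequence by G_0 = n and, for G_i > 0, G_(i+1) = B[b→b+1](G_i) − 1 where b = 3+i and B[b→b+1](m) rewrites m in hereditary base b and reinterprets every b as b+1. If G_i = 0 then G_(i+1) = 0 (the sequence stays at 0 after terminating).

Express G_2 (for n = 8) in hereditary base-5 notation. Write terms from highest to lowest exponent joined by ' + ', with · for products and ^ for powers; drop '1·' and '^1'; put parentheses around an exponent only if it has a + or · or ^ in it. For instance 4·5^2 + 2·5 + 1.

2·5

base 3: 8 = 2·3 + 2; at 4: 2·4 + 2 = 10; next = 9
base 4: 9 = 2·4 + 1; at 5: 2·5 + 1 = 11; next = 10
base 5: 10 = 2·5; at 6: 2·6 = 12; next = 11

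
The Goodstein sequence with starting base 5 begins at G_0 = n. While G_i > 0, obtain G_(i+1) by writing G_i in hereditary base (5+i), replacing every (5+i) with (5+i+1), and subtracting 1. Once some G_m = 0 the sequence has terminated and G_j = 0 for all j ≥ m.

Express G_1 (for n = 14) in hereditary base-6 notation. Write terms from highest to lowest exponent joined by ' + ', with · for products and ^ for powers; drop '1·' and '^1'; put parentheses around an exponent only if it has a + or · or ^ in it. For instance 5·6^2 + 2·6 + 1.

step 0: 14 = 2·5 + 4; sub 6 for 5: 2·6 + 4; = 16; G_1 = 16−1 = 15
step 1: 15 = 2·6 + 3; sub 7 for 6: 2·7 + 3; = 17; G_2 = 17−1 = 16

2·6 + 3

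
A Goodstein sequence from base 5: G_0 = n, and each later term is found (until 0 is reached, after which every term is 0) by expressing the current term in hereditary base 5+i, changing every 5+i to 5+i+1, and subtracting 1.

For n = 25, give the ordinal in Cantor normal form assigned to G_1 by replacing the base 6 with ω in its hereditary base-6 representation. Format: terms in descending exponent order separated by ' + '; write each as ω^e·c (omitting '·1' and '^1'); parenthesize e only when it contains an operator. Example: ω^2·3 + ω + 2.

ω·5 + 5

(0) 25|_5 = 5^2 ↦ 6^2|_6 = 36 ⇒ 35
(1) 35|_6 = 5·6 + 5 ↦ 5·7 + 5|_7 = 40 ⇒ 39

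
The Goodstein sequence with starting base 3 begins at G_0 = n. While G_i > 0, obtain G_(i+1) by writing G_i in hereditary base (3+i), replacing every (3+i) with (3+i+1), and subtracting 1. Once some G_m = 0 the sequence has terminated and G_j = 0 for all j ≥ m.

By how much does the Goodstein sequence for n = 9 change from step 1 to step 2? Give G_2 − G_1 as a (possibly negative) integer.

[0] 9 ≡ 3^2 (base 3). Lift 4: 16. −1: 15.
[1] 15 ≡ 3·4 + 3 (base 4). Lift 5: 18. −1: 17.

2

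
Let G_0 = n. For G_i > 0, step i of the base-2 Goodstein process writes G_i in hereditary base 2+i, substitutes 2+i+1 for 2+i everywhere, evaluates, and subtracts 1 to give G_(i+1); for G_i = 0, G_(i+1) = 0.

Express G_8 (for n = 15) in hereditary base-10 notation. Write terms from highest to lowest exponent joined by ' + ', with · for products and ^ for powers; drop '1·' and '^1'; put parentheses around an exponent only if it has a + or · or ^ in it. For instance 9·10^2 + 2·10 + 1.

10^(10 + 1) + 7·10^7 + 7·10^6 + 7·10^5 + 7·10^4 + 7·10^3 + 7·10^2 + 7·10 + 5

i=0: 15 = 2^(2 + 1) + 2^2 + 2 + 1 (b=2); 2→3: 3^(3 + 1) + 3^3 + 3 + 1 = 112; 112−1 = 111
i=1: 111 = 3^(3 + 1) + 3^3 + 3 (b=3); 3→4: 4^(4 + 1) + 4^4 + 4 = 1284; 1284−1 = 1283
i=2: 1283 = 4^(4 + 1) + 4^4 + 3 (b=4); 4→5: 5^(5 + 1) + 5^5 + 3 = 18753; 18753−1 = 18752
i=3: 18752 = 5^(5 + 1) + 5^5 + 2 (b=5); 5→6: 6^(6 + 1) + 6^6 + 2 = 326594; 326594−1 = 326593
i=4: 326593 = 6^(6 + 1) + 6^6 + 1 (b=6); 6→7: 7^(7 + 1) + 7^7 + 1 = 6588345; 6588345−1 = 6588344
i=5: 6588344 = 7^(7 + 1) + 7^7 (b=7); 7→8: 8^(8 + 1) + 8^8 = 150994944; 150994944−1 = 150994943
i=6: 150994943 = 8^(8 + 1) + 7·8^7 + 7·8^6 + 7·8^5 + 7·8^4 + 7·8^3 + 7·8^2 + 7·8 + 7 (b=8); 8→9: 9^(9 + 1) + 7·9^7 + 7·9^6 + 7·9^5 + 7·9^4 + 7·9^3 + 7·9^2 + 7·9 + 7 = 3524450281; 3524450281−1 = 3524450280
i=7: 3524450280 = 9^(9 + 1) + 7·9^7 + 7·9^6 + 7·9^5 + 7·9^4 + 7·9^3 + 7·9^2 + 7·9 + 6 (b=9); 9→10: 10^(10 + 1) + 7·10^7 + 7·10^6 + 7·10^5 + 7·10^4 + 7·10^3 + 7·10^2 + 7·10 + 6 = 100077777776; 100077777776−1 = 100077777775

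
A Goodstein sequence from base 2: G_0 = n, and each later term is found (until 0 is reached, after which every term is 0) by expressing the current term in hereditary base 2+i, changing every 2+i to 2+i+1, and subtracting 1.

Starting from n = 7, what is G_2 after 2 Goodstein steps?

base 2: 7 = 2^2 + 2 + 1; at 3: 3^3 + 3 + 1 = 31; next = 30
base 3: 30 = 3^3 + 3; at 4: 4^4 + 4 = 260; next = 259
base 4: 259 = 4^4 + 3; at 5: 5^5 + 3 = 3128; next = 3127

259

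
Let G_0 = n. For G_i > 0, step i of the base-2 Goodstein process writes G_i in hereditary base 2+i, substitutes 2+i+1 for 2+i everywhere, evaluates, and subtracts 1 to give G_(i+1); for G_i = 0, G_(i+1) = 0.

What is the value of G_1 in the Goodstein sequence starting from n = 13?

base 2: 13 = 2^(2 + 1) + 2^2 + 1; at 3: 3^(3 + 1) + 3^3 + 1 = 109; next = 108
base 3: 108 = 3^(3 + 1) + 3^3; at 4: 4^(4 + 1) + 4^4 = 1280; next = 1279

108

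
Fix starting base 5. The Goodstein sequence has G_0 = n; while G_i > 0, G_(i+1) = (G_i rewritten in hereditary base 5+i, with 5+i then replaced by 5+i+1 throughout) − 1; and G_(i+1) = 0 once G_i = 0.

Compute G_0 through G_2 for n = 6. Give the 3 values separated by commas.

6, 6, 6

G_0 = 6. HB_5(6) = 5 + 1. Bump = 7. G_1 = 6.
G_1 = 6. HB_6(6) = 6. Bump = 7. G_2 = 6.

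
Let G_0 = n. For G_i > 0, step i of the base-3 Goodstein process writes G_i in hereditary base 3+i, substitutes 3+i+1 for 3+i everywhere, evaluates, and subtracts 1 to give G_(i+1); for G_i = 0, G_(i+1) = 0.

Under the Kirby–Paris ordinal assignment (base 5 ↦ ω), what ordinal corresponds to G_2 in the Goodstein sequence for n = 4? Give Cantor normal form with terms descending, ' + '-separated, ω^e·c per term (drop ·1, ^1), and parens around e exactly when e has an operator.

4

i=0: 4 = 3 + 1 (b=3); 3→4: 4 + 1 = 5; 5−1 = 4
i=1: 4 = 4 (b=4); 4→5: 5 = 5; 5−1 = 4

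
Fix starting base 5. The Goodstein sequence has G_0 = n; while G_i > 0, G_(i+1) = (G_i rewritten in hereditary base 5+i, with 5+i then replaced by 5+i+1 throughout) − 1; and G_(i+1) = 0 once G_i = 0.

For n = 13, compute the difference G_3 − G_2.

G_0=13  [base 5] 2·5 + 3  →[5↦6]→  2·6 + 3 = 15  −1 ⇒ G_1=14
G_1=14  [base 6] 2·6 + 2  →[6↦7]→  2·7 + 2 = 16  −1 ⇒ G_2=15
G_2=15  [base 7] 2·7 + 1  →[7↦8]→  2·8 + 1 = 17  −1 ⇒ G_3=16

1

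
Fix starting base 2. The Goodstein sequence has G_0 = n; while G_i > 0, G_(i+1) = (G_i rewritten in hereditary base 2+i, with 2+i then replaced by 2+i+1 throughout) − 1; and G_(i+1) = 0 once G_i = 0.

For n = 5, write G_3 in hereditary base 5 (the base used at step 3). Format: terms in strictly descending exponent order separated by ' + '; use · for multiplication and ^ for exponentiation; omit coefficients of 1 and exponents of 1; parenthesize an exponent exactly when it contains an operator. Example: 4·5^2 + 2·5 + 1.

5 —HB2→ 2^2 + 1 —bump→ 3^3 + 1 = 28 —(−1)→ 27
27 —HB3→ 3^3 —bump→ 4^4 = 256 —(−1)→ 255
255 —HB4→ 3·4^3 + 3·4^2 + 3·4 + 3 —bump→ 3·5^3 + 3·5^2 + 3·5 + 3 = 468 —(−1)→ 467
467 —HB5→ 3·5^3 + 3·5^2 + 3·5 + 2 —bump→ 3·6^3 + 3·6^2 + 3·6 + 2 = 776 —(−1)→ 775

3·5^3 + 3·5^2 + 3·5 + 2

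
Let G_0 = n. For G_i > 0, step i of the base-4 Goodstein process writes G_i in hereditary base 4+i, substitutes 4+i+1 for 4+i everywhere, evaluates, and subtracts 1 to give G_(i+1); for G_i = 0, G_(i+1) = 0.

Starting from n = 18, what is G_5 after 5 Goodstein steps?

58

i=0: 18 = 4^2 + 2 (b=4); 4→5: 5^2 + 2 = 27; 27−1 = 26
i=1: 26 = 5^2 + 1 (b=5); 5→6: 6^2 + 1 = 37; 37−1 = 36
i=2: 36 = 6^2 (b=6); 6→7: 7^2 = 49; 49−1 = 48
i=3: 48 = 6·7 + 6 (b=7); 7→8: 6·8 + 6 = 54; 54−1 = 53
i=4: 53 = 6·8 + 5 (b=8); 8→9: 6·9 + 5 = 59; 59−1 = 58
i=5: 58 = 6·9 + 4 (b=9); 9→10: 6·10 + 4 = 64; 64−1 = 63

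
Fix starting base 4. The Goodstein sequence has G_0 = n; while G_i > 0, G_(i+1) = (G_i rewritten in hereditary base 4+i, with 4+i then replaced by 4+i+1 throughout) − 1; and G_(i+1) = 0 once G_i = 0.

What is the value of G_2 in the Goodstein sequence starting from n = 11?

13

(0) 11|_4 = 2·4 + 3 ↦ 2·5 + 3|_5 = 13 ⇒ 12
(1) 12|_5 = 2·5 + 2 ↦ 2·6 + 2|_6 = 14 ⇒ 13
(2) 13|_6 = 2·6 + 1 ↦ 2·7 + 1|_7 = 15 ⇒ 14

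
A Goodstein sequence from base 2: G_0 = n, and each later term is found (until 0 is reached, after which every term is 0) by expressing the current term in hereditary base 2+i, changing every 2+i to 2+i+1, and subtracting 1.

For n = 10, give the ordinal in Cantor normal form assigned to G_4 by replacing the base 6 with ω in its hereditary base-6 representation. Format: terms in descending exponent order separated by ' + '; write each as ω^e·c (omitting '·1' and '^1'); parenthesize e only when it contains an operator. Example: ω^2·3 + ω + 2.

10 —HB2→ 2^(2 + 1) + 2 —bump→ 3^(3 + 1) + 3 = 84 —(−1)→ 83
83 —HB3→ 3^(3 + 1) + 2 —bump→ 4^(4 + 1) + 2 = 1026 —(−1)→ 1025
1025 —HB4→ 4^(4 + 1) + 1 —bump→ 5^(5 + 1) + 1 = 15626 —(−1)→ 15625
15625 —HB5→ 5^(5 + 1) —bump→ 6^(6 + 1) = 279936 —(−1)→ 279935
279935 —HB6→ 5·6^6 + 5·6^5 + 5·6^4 + 5·6^3 + 5·6^2 + 5·6 + 5 —bump→ 5·7^7 + 5·7^5 + 5·7^4 + 5·7^3 + 5·7^2 + 5·7 + 5 = 4215755 —(−1)→ 4215754

ω^ω·5 + ω^5·5 + ω^4·5 + ω^3·5 + ω^2·5 + ω·5 + 5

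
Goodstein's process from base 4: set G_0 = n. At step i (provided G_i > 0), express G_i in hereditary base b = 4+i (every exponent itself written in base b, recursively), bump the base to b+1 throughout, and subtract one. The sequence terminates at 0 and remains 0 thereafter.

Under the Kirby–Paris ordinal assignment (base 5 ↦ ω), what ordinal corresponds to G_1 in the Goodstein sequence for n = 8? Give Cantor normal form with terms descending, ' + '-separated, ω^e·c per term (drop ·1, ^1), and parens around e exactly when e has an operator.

ω + 4

(0) 8|_4 = 2·4 ↦ 2·5|_5 = 10 ⇒ 9
(1) 9|_5 = 5 + 4 ↦ 6 + 4|_6 = 10 ⇒ 9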